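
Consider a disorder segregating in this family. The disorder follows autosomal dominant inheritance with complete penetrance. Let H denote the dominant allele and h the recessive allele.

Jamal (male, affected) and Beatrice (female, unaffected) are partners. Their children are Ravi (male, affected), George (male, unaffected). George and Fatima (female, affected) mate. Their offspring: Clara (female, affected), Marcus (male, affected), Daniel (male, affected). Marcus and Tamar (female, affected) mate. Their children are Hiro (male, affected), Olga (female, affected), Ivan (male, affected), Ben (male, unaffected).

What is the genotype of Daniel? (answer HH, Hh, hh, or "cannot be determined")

From phenotype alone, Daniel is HH or Hh.
Daniel is affected so carries H and received h from George (hh), so Daniel is Hh.

Hh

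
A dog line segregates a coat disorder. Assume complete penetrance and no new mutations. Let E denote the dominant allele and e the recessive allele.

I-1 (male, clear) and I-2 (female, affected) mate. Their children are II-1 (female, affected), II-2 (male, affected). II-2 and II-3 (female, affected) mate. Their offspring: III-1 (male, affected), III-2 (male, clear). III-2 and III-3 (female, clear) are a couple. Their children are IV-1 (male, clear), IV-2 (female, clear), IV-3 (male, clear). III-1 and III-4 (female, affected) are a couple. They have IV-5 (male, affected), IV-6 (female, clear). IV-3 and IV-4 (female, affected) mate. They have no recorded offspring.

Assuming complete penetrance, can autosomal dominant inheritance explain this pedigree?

A consistent assignment under autosomal dominant exists: I-1 ee, I-2 EE, II-1 Ee, II-2 Ee, II-3 Ee, III-1 Ee, III-2 ee, III-3 ee, III-4 Ee, IV-1 ee, IV-2 ee, IV-3 ee, IV-4 EE, IV-5 EE, IV-6 ee.
In this assignment every recorded phenotype matches its genotype and every non-founder's genotype is obtainable from its parents' genotypes, so the pedigree is consistent.

Yes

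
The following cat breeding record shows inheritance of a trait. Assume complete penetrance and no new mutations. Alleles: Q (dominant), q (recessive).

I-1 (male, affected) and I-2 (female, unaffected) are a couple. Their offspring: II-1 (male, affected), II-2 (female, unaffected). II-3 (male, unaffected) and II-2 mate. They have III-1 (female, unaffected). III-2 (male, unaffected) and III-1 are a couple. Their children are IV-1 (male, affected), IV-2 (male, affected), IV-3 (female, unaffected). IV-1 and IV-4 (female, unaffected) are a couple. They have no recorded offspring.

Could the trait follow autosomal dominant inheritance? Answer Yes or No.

No

Under autosomal dominant, IV-1 (affected, male) cannot arise from III-2 (unaffected) × III-1 (unaffected).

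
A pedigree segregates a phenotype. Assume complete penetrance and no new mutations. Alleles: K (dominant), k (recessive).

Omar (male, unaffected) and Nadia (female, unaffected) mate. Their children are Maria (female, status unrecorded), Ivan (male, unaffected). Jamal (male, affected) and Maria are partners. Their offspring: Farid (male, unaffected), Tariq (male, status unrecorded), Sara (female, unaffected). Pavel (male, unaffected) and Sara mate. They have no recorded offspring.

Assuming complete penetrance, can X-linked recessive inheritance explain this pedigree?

Yes

A consistent assignment under X-linked recessive exists: Omar X^K Y, Nadia X^K X^K, Maria X^K X^K, Ivan X^K Y, Jamal X^k Y, Farid X^K Y, Tariq X^K Y, Sara X^K X^k, Pavel X^K Y.
In this assignment every recorded phenotype matches its genotype and every non-founder's genotype is obtainable from its parents' genotypes, so the pedigree is consistent.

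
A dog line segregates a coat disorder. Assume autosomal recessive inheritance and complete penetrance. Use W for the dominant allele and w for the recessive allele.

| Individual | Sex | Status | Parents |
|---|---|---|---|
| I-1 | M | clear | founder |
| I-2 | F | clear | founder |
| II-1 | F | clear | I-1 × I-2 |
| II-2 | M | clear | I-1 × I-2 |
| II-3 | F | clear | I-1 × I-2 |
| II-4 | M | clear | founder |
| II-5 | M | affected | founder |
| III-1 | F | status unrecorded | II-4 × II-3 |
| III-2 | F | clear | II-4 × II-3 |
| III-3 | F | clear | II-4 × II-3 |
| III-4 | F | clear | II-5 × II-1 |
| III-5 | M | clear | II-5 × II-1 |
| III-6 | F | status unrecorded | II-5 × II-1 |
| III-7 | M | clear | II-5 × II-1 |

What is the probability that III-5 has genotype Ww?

1

III-5 is clear so carries W and received w from II-5 (ww), so III-5 is Ww, giving P(Ww) = 1.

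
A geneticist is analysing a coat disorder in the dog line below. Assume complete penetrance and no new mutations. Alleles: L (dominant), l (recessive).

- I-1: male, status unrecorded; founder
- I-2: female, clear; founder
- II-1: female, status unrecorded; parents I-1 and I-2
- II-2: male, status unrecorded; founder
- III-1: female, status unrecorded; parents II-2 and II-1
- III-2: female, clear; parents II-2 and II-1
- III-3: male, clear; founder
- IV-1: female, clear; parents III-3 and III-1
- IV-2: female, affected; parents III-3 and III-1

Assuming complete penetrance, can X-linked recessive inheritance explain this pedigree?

No

Under X-linked recessive, IV-2 (affected, female) cannot arise from III-3 (clear) × III-1 (unrecorded).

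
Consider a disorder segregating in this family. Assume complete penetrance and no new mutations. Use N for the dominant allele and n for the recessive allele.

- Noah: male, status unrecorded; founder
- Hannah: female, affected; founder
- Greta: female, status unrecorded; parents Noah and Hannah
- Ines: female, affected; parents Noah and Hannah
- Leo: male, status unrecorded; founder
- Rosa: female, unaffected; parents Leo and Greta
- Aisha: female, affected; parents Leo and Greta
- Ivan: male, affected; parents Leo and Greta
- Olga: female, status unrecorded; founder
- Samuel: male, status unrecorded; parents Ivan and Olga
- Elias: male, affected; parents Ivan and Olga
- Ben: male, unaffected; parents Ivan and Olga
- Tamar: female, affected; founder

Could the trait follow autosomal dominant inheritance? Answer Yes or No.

Yes

A consistent assignment under autosomal dominant exists: Noah NN, Hannah Nn, Greta Nn, Ines NN, Leo Nn, Rosa nn, Aisha NN, Ivan Nn, Olga Nn, Samuel NN, Elias NN, Ben nn, Tamar NN.
In this assignment every recorded phenotype matches its genotype and every non-founder's genotype is obtainable from its parents' genotypes, so the pedigree is consistent.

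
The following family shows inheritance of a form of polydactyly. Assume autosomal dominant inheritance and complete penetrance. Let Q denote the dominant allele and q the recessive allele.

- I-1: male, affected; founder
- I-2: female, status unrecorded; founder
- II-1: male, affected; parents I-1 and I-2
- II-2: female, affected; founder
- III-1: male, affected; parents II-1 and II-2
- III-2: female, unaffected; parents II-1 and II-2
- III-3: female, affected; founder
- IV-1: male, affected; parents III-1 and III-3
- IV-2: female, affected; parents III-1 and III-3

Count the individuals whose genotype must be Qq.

Obligate heterozygotes: II-1 is affected so carries Q and passed q to III-2 (qq), so II-1 is Qq; II-2 is affected so carries Q and passed q to III-2 (qq), so II-2 is Qq.
Every other individual is either homozygous by phenotype or has at least one consistent homozygous assignment, so the count is 2.

2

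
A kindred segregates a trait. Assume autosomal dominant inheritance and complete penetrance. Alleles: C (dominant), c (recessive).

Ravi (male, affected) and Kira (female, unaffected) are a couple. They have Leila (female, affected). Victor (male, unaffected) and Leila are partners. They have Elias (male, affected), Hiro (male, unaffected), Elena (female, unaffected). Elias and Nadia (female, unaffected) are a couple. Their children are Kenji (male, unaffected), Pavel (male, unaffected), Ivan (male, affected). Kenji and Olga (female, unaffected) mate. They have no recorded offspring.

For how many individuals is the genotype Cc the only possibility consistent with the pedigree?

Obligate heterozygotes: Leila is affected so carries C and received c from Kira (cc), so Leila is Cc; Elias is affected so carries C and received c from Victor (cc), so Elias is Cc; Ivan is affected so carries C and received c from Nadia (cc), so Ivan is Cc.
Every other individual is either homozygous by phenotype or has at least one consistent homozygous assignment, so the count is 3.

3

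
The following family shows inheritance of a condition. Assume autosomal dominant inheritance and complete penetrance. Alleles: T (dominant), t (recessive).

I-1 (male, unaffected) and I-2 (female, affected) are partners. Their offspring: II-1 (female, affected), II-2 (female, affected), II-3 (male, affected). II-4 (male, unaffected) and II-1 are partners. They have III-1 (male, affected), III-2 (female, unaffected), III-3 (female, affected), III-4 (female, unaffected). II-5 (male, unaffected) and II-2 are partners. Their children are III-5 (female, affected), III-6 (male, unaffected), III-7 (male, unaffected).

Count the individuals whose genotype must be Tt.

Obligate heterozygotes: II-1 is affected so carries T and received t from I-1 (tt), so II-1 is Tt; II-2 is affected so carries T and received t from I-1 (tt), so II-2 is Tt; II-3 is affected so carries T and received t from I-1 (tt), so II-3 is Tt; III-1 is affected so carries T and received t from II-4 (tt), so III-1 is Tt; III-3 is affected so carries T and received t from II-4 (tt), so III-3 is Tt; III-5 is affected so carries T and received t from II-5 (tt), so III-5 is Tt.
Every other individual is either homozygous by phenotype or has at least one consistent homozygous assignment, so the count is 6.

6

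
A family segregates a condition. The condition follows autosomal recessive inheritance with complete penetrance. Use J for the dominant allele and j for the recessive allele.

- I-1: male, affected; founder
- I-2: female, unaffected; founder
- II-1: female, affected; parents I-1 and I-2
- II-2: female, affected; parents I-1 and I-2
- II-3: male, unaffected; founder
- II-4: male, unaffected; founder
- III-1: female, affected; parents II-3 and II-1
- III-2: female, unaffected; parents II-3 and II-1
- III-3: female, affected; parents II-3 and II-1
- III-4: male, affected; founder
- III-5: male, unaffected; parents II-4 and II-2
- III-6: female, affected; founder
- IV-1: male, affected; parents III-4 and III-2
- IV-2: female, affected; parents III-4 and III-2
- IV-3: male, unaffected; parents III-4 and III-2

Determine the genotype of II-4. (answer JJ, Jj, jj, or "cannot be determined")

cannot be determined

II-4's phenotype allows JJ or Jj, and no parent or child forces a single allele at both positions; consistent genotype assignments exist with II-4 as JJ or Jj.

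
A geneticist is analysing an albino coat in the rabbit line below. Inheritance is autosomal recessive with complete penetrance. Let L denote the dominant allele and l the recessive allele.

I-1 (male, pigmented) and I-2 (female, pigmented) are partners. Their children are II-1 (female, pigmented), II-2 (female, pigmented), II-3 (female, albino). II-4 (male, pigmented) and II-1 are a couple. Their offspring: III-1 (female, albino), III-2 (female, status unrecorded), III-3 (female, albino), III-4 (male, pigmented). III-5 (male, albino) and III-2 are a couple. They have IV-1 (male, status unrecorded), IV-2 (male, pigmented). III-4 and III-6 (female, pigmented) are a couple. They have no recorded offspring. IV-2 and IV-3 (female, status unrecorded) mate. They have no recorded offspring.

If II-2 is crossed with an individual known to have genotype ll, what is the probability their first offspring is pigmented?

2/3

I-1 is pigmented so carries L and passed l to II-3 (ll), so I-1 is Ll.
I-2 is pigmented so carries L and passed l to II-3 (ll), so I-2 is Ll.
II-2 is a pigmented offspring of I-1 (Ll) × I-2 (Ll), whose cross gives 1/4 LL : 1/2 Ll : 1/4 ll; conditioning on being pigmented, II-2 is LL with probability 1/3, Ll with probability 2/3.
Summing over parental genotype combinations, P(offspring is pigmented) = 1/3·1 + 2/3·1/2 = 2/3.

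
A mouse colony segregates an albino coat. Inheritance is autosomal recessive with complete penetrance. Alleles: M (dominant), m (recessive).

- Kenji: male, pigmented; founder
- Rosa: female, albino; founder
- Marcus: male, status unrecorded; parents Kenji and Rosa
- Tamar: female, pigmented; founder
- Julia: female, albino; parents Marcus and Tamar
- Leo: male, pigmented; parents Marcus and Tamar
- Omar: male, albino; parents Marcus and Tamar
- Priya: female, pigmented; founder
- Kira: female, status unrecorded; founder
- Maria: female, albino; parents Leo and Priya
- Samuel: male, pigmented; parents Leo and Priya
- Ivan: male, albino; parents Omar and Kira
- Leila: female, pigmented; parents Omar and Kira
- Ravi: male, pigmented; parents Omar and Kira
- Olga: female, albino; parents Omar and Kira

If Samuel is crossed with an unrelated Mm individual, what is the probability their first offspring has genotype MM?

Leo is pigmented so carries M and passed m to Maria (mm), so Leo is Mm.
Priya is pigmented so carries M and passed m to Maria (mm), so Priya is Mm.
Samuel is a pigmented offspring of Leo (Mm) × Priya (Mm), whose cross gives 1/4 MM : 1/2 Mm : 1/4 mm; conditioning on being pigmented, Samuel is MM with probability 1/3, Mm with probability 2/3.
Summing over parental genotype combinations, P(offspring has genotype MM) = 1/3·1/2 + 2/3·1/4 = 1/3.

1/3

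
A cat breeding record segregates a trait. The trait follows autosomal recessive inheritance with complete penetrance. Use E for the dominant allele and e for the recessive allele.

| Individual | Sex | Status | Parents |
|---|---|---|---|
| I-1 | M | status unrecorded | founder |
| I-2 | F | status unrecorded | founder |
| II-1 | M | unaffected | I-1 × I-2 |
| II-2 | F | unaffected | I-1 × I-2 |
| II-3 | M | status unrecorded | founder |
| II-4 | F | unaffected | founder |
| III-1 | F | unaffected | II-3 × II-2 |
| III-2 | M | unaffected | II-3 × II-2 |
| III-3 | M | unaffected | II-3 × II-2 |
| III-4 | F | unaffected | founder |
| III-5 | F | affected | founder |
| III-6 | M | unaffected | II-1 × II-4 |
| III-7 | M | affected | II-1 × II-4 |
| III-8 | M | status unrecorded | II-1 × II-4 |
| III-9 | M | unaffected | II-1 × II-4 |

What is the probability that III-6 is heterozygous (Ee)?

2/3

II-1 is unaffected so carries E and passed e to III-7 (ee), so II-1 is Ee.
II-4 is unaffected so carries E and passed e to III-7 (ee), so II-4 is Ee.
Their cross gives offspring ratios 1/4 EE : 1/2 Ee : 1/4 ee. Conditioning on III-6 being unaffected, P(Ee) = 1/2 / 3/4 = 2/3.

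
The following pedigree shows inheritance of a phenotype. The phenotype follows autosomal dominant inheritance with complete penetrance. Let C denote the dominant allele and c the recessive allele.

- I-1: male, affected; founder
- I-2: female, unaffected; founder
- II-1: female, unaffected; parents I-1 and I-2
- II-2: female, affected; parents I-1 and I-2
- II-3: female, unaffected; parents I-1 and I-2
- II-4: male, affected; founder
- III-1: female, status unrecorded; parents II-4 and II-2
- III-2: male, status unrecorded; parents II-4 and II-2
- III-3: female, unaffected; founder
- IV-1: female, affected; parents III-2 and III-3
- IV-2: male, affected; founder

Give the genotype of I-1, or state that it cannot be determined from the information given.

Cc

From phenotype alone, I-1 is CC or Cc.
I-1 is affected so carries C and passed c to II-1 (cc), so I-1 is Cc.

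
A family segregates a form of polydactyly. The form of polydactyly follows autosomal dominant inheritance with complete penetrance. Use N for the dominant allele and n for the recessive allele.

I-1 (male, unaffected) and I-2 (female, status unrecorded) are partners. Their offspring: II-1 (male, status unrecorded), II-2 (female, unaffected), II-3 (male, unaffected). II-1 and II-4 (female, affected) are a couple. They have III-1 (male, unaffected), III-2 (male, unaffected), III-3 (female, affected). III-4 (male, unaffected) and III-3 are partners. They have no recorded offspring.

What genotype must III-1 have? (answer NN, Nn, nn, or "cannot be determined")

III-1 is unaffected, so III-1 is nn.

nn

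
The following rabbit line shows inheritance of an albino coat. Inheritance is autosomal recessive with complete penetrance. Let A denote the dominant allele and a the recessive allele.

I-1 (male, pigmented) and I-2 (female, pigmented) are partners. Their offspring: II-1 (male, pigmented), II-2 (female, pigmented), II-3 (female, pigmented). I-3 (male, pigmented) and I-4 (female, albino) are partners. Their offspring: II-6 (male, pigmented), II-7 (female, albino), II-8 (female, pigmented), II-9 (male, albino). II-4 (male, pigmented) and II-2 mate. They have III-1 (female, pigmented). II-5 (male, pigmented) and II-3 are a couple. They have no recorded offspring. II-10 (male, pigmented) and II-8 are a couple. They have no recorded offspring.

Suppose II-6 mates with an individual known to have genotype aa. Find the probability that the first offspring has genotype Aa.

II-6 is pigmented so carries A and received a from I-4 (aa), so II-6 is Aa.
The cross gives 1/2 Aa : 1/2 aa, so P(offspring has genotype Aa) = 1/2.

1/2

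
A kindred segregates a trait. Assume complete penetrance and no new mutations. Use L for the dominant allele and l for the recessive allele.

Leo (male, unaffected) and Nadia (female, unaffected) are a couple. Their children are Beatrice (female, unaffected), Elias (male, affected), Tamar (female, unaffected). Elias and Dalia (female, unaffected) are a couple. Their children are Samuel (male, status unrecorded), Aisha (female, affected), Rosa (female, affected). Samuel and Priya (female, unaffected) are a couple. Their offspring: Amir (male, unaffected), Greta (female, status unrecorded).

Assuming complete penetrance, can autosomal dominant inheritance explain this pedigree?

Under autosomal dominant, Elias (affected, male) cannot arise from Leo (unaffected) × Nadia (unaffected).

No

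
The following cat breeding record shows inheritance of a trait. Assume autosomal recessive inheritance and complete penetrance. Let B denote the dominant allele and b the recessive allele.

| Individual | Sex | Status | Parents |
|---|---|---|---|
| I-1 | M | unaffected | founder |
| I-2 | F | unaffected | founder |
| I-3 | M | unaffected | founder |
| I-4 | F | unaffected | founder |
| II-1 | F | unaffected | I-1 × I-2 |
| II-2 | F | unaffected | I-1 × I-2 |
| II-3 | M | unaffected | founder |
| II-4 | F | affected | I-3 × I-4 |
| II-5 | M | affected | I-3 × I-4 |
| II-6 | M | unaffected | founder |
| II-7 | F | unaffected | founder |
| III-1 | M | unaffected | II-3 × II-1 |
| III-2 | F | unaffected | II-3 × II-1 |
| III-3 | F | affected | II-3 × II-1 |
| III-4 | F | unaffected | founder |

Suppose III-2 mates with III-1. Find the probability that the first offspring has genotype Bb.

4/9

II-3 is unaffected so carries B and passed b to III-3 (bb), so II-3 is Bb.
II-1 is unaffected so carries B and passed b to III-3 (bb), so II-1 is Bb.
III-2 is an unaffected offspring of II-3 (Bb) × II-1 (Bb), whose cross gives 1/4 BB : 1/2 Bb : 1/4 bb; conditioning on being unaffected, III-2 is BB with probability 1/3, Bb with probability 2/3.
III-1 is an unaffected offspring of II-3 (Bb) × II-1 (Bb), whose cross gives 1/4 BB : 1/2 Bb : 1/4 bb; conditioning on being unaffected, III-1 is BB with probability 1/3, Bb with probability 2/3.
Summing over parental genotype combinations, P(offspring has genotype Bb) = 2/9·1/2 + 2/9·1/2 + 4/9·1/2 = 4/9.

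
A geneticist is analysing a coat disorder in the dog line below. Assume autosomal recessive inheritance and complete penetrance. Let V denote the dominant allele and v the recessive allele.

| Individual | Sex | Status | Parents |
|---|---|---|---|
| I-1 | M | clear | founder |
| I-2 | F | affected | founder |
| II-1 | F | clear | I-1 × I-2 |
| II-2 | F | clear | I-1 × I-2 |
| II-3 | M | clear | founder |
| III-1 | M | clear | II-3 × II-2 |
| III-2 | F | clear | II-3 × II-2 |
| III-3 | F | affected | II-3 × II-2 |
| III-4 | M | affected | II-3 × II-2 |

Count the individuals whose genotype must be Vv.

Obligate heterozygotes: II-1 is clear so carries V and received v from I-2 (vv), so II-1 is Vv; II-2 is clear so carries V and received v from I-2 (vv), so II-2 is Vv; II-3 is clear so carries V and passed v to III-3 (vv), so II-3 is Vv.
Every other individual is either homozygous by phenotype or has at least one consistent homozygous assignment, so the count is 3.

3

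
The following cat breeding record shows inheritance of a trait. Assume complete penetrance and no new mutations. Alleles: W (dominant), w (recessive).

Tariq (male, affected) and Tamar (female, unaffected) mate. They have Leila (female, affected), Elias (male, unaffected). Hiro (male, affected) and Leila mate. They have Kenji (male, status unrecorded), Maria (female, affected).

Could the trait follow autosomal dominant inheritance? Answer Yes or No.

Yes

A consistent assignment under autosomal dominant exists: Tariq Ww, Tamar ww, Leila Ww, Elias ww, Hiro WW, Kenji WW, Maria WW.
In this assignment every recorded phenotype matches its genotype and every non-founder's genotype is obtainable from its parents' genotypes, so the pedigree is consistent.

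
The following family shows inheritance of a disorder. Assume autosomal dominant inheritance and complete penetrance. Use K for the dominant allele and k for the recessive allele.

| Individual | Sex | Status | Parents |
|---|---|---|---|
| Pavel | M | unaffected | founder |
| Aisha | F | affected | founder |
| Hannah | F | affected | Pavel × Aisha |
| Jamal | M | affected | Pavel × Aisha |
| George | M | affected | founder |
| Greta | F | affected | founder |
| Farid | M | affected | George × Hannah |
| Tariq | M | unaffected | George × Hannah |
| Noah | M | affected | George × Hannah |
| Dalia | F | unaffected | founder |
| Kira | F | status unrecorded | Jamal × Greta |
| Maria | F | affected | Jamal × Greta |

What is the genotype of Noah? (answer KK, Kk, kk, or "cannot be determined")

Noah's phenotype allows KK or Kk, and no parent or child forces a single allele at both positions; consistent genotype assignments exist with Noah as KK or Kk.

cannot be determined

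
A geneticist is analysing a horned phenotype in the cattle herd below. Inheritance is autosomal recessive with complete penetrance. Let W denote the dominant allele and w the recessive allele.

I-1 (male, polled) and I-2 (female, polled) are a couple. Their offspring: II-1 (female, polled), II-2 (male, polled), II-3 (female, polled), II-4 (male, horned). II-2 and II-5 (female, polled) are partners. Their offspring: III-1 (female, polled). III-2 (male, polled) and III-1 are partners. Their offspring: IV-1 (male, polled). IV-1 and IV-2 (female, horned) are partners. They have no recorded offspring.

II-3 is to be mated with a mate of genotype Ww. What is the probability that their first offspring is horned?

I-1 is polled so carries W and passed w to II-4 (ww), so I-1 is Ww.
I-2 is polled so carries W and passed w to II-4 (ww), so I-2 is Ww.
II-3 is a polled offspring of I-1 (Ww) × I-2 (Ww), whose cross gives 1/4 WW : 1/2 Ww : 1/4 ww; conditioning on being polled, II-3 is WW with probability 1/3, Ww with probability 2/3.
Summing over parental genotype combinations, P(offspring is horned) = 2/3·1/4 = 1/6.

1/6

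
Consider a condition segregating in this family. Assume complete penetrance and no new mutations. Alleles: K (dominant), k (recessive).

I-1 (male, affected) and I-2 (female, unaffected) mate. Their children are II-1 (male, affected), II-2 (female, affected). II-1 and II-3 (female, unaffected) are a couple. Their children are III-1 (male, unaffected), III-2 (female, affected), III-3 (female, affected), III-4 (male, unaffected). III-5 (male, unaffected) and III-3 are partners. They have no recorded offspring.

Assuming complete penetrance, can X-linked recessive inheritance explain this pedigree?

A consistent assignment under X-linked recessive exists: I-1 X^k Y, I-2 X^K X^k, II-1 X^k Y, II-2 X^k X^k, II-3 X^K X^k, III-1 X^K Y, III-2 X^k X^k, III-3 X^k X^k, III-4 X^K Y, III-5 X^K Y.
In this assignment every recorded phenotype matches its genotype and every non-founder's genotype is obtainable from its parents' genotypes, so the pedigree is consistent.

Yes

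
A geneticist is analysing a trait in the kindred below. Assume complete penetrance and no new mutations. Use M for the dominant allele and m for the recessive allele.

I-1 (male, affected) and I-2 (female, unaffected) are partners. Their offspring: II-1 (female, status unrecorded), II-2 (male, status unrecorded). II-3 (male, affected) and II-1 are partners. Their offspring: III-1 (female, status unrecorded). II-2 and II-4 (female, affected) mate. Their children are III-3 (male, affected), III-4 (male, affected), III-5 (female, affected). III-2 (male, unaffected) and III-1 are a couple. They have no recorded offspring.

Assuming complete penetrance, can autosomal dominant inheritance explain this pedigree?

A consistent assignment under autosomal dominant exists: I-1 MM, I-2 mm, II-1 Mm, II-2 Mm, II-3 MM, II-4 MM, III-1 MM, III-2 mm, III-3 MM, III-4 MM, III-5 MM.
In this assignment every recorded phenotype matches its genotype and every non-founder's genotype is obtainable from its parents' genotypes, so the pedigree is consistent.

Yes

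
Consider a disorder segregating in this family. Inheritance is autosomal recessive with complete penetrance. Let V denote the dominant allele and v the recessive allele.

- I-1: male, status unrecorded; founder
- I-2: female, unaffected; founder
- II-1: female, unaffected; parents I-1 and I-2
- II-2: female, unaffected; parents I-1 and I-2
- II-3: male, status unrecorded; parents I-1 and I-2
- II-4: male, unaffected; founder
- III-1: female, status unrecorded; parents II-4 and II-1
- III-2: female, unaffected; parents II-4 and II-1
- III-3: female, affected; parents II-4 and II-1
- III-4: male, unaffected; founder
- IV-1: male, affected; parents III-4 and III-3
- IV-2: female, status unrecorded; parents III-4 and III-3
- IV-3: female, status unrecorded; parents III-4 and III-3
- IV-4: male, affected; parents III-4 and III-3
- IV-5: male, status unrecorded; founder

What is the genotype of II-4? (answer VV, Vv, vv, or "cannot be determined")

Vv

From phenotype alone, II-4 is VV or Vv.
II-4 is unaffected so carries V and passed v to III-3 (vv), so II-4 is Vv.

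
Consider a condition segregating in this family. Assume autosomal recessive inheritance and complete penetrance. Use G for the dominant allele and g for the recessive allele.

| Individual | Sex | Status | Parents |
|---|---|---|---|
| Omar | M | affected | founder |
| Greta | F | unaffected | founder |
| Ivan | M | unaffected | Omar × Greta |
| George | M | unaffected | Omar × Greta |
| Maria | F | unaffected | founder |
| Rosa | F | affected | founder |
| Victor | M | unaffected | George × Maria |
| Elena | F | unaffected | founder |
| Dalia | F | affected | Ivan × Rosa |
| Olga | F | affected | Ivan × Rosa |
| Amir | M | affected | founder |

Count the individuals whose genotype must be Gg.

Obligate heterozygotes: Ivan is unaffected so carries G and received g from Omar (gg), so Ivan is Gg; George is unaffected so carries G and received g from Omar (gg), so George is Gg.
Every other individual is either homozygous by phenotype or has at least one consistent homozygous assignment, so the count is 2.

2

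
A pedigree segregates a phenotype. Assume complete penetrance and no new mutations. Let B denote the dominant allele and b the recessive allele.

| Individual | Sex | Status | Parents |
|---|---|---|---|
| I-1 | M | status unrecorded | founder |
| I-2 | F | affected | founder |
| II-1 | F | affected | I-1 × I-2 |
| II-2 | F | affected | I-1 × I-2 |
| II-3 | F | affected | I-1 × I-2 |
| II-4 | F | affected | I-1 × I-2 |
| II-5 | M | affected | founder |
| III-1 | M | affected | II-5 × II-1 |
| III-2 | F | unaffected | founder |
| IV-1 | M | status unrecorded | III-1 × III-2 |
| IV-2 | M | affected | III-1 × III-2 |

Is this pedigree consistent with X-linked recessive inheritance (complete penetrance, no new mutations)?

A consistent assignment under X-linked recessive exists: I-1 X^b Y, I-2 X^b X^b, II-1 X^b X^b, II-2 X^b X^b, II-3 X^b X^b, II-4 X^b X^b, II-5 X^b Y, III-1 X^b Y, III-2 X^B X^b, IV-1 X^B Y, IV-2 X^b Y.
In this assignment every recorded phenotype matches its genotype and every non-founder's genotype is obtainable from its parents' genotypes, so the pedigree is consistent.

Yes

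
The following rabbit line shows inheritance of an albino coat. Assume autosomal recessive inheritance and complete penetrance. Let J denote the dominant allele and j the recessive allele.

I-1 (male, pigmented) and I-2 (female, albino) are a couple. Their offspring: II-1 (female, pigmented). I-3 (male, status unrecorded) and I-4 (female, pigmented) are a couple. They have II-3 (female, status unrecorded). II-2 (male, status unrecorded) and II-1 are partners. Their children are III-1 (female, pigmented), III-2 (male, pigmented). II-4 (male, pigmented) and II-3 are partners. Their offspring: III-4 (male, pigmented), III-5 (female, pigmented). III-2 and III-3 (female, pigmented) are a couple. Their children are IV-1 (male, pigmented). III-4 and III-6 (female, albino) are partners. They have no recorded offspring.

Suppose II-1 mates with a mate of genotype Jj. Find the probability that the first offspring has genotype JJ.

II-1 is pigmented so carries J and received j from I-2 (jj), so II-1 is Jj.
The cross gives 1/4 JJ : 1/2 Jj : 1/4 jj, so P(offspring has genotype JJ) = 1/4.

1/4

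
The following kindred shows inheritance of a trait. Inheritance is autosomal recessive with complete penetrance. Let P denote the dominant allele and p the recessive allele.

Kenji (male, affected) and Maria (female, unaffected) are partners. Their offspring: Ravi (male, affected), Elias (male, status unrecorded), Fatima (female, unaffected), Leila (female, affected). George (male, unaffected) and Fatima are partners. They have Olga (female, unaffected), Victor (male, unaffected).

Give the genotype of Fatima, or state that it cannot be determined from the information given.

Pp

From phenotype alone, Fatima is PP or Pp.
Fatima is unaffected so carries P and received p from Kenji (pp), so Fatima is Pp.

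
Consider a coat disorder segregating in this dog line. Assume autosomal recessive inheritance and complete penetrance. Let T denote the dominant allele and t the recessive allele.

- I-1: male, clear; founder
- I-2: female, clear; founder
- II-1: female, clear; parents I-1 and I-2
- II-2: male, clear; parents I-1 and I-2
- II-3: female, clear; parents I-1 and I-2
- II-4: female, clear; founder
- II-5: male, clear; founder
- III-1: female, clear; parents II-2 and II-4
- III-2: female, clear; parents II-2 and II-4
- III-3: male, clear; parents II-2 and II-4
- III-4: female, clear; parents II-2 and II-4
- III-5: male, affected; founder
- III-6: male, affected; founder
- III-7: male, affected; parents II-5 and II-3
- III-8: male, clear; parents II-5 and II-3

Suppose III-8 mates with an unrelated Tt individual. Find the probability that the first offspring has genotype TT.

II-5 is clear so carries T and passed t to III-7 (tt), so II-5 is Tt.
II-3 is clear so carries T and passed t to III-7 (tt), so II-3 is Tt.
III-8 is a clear offspring of II-5 (Tt) × II-3 (Tt), whose cross gives 1/4 TT : 1/2 Tt : 1/4 tt; conditioning on being clear, III-8 is TT with probability 1/3, Tt with probability 2/3.
Summing over parental genotype combinations, P(offspring has genotype TT) = 1/3·1/2 + 2/3·1/4 = 1/3.

1/3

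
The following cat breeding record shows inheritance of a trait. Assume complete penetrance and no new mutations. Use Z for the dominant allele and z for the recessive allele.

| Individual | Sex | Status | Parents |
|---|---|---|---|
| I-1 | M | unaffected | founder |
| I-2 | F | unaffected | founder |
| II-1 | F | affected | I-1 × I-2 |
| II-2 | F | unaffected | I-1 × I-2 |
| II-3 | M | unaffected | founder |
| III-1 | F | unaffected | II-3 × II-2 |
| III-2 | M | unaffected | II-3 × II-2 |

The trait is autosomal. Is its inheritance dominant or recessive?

I-1 and I-2 are both unaffected yet have an affected child II-1. Under dominance, an affected child requires at least one affected parent, so the trait cannot be dominant.

recessive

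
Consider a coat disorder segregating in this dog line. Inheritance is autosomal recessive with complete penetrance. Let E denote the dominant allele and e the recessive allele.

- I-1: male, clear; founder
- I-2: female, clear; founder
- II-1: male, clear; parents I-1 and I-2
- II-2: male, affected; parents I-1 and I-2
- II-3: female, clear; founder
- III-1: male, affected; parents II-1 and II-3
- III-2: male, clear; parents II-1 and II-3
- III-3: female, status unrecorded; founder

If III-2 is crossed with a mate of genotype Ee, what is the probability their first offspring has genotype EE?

II-1 is clear so carries E and passed e to III-1 (ee), so II-1 is Ee.
II-3 is clear so carries E and passed e to III-1 (ee), so II-3 is Ee.
III-2 is a clear offspring of II-1 (Ee) × II-3 (Ee), whose cross gives 1/4 EE : 1/2 Ee : 1/4 ee; conditioning on being clear, III-2 is EE with probability 1/3, Ee with probability 2/3.
Summing over parental genotype combinations, P(offspring has genotype EE) = 1/3·1/2 + 2/3·1/4 = 1/3.

1/3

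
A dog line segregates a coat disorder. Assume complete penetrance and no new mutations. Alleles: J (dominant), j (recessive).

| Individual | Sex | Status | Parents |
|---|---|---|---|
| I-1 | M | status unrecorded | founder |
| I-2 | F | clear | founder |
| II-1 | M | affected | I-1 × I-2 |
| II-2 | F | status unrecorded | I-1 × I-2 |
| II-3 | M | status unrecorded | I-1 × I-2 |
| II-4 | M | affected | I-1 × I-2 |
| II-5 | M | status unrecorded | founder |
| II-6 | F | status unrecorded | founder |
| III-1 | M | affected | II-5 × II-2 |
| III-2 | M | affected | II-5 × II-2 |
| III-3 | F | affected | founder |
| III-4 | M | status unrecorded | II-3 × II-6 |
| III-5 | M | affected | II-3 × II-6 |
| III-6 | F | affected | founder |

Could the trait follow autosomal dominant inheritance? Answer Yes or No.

A consistent assignment under autosomal dominant exists: I-1 JJ, I-2 jj, II-1 Jj, II-2 Jj, II-3 Jj, II-4 Jj, II-5 JJ, II-6 JJ, III-1 JJ, III-2 JJ, III-3 JJ, III-4 JJ, III-5 JJ, III-6 JJ.
In this assignment every recorded phenotype matches its genotype and every non-founder's genotype is obtainable from its parents' genotypes, so the pedigree is consistent.

Yes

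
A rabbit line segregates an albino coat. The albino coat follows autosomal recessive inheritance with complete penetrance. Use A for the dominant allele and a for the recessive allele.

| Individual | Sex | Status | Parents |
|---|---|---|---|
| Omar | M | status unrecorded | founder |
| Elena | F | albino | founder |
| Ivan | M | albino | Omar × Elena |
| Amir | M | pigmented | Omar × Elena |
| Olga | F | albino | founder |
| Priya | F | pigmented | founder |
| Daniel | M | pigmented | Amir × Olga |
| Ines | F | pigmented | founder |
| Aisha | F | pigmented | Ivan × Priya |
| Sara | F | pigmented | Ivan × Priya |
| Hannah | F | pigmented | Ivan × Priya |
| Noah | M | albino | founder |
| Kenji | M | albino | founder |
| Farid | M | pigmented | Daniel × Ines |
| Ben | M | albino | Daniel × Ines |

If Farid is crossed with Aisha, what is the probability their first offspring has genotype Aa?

Daniel is pigmented so carries A and received a from Olga (aa), so Daniel is Aa.
Ines is pigmented so carries A and passed a to Ben (aa), so Ines is Aa.
Farid is a pigmented offspring of Daniel (Aa) × Ines (Aa), whose cross gives 1/4 AA : 1/2 Aa : 1/4 aa; conditioning on being pigmented, Farid is AA with probability 1/3, Aa with probability 2/3.
Aisha is pigmented so carries A and received a from Ivan (aa), so Aisha is Aa.
Summing over parental genotype combinations, P(offspring has genotype Aa) = 1/3·1/2 + 2/3·1/2 = 1/2.

1/2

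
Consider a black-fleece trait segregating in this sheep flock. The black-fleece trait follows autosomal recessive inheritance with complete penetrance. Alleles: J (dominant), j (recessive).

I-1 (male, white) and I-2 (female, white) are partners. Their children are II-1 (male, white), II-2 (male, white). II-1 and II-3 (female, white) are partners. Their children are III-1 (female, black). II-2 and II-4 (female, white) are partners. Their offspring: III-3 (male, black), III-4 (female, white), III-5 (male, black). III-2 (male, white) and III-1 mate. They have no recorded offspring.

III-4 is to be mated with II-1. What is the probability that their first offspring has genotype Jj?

II-2 is white so carries J and passed j to III-3 (jj), so II-2 is Jj.
II-4 is white so carries J and passed j to III-3 (jj), so II-4 is Jj.
III-4 is a white offspring of II-2 (Jj) × II-4 (Jj), whose cross gives 1/4 JJ : 1/2 Jj : 1/4 jj; conditioning on being white, III-4 is JJ with probability 1/3, Jj with probability 2/3.
II-1 is white so carries J and passed j to III-1 (jj), so II-1 is Jj.
Summing over parental genotype combinations, P(offspring has genotype Jj) = 1/3·1/2 + 2/3·1/2 = 1/2.

1/2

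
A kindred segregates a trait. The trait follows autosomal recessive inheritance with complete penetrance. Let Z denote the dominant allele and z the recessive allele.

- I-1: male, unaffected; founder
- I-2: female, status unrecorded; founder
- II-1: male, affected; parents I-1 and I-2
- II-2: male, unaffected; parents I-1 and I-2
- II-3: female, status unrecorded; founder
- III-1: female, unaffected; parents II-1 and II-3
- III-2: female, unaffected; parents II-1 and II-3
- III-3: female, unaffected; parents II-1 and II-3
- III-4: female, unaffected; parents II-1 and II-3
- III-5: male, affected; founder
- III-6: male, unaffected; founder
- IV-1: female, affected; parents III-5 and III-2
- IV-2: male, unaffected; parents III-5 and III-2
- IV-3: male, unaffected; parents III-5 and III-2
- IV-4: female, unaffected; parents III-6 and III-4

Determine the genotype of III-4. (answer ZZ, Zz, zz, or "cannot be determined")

From phenotype alone, III-4 is ZZ or Zz.
III-4 is unaffected so carries Z and received z from II-1 (zz), so III-4 is Zz.

Zz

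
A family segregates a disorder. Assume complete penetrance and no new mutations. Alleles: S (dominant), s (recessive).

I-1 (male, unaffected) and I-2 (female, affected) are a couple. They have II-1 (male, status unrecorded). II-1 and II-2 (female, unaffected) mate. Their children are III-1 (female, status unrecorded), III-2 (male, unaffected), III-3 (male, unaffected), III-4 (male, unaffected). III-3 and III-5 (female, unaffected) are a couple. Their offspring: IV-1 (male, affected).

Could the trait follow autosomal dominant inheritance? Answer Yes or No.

Under autosomal dominant, IV-1 (affected, male) cannot arise from III-3 (unaffected) × III-5 (unaffected).

No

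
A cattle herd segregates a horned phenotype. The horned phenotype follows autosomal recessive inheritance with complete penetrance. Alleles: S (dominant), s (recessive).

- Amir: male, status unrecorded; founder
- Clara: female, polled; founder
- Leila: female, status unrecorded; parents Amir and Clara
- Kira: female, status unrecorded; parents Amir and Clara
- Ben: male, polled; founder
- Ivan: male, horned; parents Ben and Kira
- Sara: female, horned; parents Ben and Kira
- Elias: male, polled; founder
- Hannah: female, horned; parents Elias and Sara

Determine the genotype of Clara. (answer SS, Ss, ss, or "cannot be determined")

cannot be determined

Clara's phenotype allows SS or Ss, and no parent or child forces a single allele at both positions; consistent genotype assignments exist with Clara as SS or Ss.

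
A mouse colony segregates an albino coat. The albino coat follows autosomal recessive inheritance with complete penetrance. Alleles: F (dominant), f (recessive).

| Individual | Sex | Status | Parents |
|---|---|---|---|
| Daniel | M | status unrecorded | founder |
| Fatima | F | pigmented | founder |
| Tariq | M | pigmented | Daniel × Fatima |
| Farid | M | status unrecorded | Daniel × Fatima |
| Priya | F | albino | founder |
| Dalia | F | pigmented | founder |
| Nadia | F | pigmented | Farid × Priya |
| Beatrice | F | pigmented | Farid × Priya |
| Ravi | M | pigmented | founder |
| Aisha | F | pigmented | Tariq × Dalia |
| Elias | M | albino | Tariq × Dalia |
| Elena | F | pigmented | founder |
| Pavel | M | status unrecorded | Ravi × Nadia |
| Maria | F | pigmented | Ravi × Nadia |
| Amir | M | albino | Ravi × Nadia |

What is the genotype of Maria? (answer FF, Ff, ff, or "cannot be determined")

cannot be determined

Maria's phenotype allows FF or Ff, and no parent or child forces a single allele at both positions; consistent genotype assignments exist with Maria as FF or Ff.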